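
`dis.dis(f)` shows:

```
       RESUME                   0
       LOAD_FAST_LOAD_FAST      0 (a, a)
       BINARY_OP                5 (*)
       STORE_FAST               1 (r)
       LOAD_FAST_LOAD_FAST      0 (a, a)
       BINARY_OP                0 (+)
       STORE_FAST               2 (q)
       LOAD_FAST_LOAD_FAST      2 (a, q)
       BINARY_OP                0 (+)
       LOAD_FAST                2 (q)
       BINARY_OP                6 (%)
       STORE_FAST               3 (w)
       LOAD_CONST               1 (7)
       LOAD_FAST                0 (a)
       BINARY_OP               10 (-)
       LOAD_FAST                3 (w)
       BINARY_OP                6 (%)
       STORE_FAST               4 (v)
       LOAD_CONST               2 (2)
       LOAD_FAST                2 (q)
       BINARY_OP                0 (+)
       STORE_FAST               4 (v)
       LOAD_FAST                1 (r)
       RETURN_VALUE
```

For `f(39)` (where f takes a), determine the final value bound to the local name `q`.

LOAD_FAST_LOAD_FAST a,a → push 39,39. Stack: [39, 39]
BINARY_OP * → 39 * 39 = 1521. Stack: [1521]
STORE_FAST r → r=1521. Stack: []
LOAD_FAST_LOAD_FAST a,a → push 39,39. Stack: [39, 39]
BINARY_OP + → 39 + 39 = 78. Stack: [78]
STORE_FAST q → q=78. Stack: []
LOAD_FAST_LOAD_FAST a,q → push 39,78. Stack: [39, 78]
BINARY_OP + → 39 + 78 = 117. Stack: [117]
LOAD_FAST q → push 78. Stack: [117, 78]
BINARY_OP % → 117 % 78 = 39. Stack: [39]
STORE_FAST w → w=39. Stack: []
LOAD_CONST → push 7. Stack: [7]
LOAD_FAST a → push 39. Stack: [7, 39]
BINARY_OP - → 7 - 39 = -32. Stack: [-32]
LOAD_FAST w → push 39. Stack: [-32, 39]
BINARY_OP % → -32 % 39 = 7. Stack: [7]
STORE_FAST v → v=7. Stack: []
LOAD_CONST → push 2. Stack: [2]
LOAD_FAST q → push 78. Stack: [2, 78]
BINARY_OP + → 2 + 78 = 80. Stack: [80]
STORE_FAST v → v=80. Stack: []
LOAD_FAST r → push 1521. Stack: [1521]
RETURN_VALUE → return 1521.

78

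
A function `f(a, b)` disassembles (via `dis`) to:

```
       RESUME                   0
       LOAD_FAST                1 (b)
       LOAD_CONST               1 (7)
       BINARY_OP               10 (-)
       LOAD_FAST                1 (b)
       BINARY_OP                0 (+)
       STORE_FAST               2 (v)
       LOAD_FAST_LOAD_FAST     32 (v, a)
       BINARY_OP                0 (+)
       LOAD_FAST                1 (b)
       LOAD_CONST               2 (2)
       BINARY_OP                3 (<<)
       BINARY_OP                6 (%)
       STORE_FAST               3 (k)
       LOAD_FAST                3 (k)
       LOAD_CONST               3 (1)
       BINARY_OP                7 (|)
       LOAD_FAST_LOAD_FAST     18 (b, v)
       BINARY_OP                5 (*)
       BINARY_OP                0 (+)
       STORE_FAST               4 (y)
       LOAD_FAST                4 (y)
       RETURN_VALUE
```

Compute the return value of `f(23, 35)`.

2292

LOAD_FAST b → push 35. Stack: [35]
LOAD_CONST → push 7. Stack: [35, 7]
BINARY_OP - → 35 - 7 = 28. Stack: [28]
LOAD_FAST b → push 35. Stack: [28, 35]
BINARY_OP + → 28 + 35 = 63. Stack: [63]
STORE_FAST v → v=63. Stack: []
LOAD_FAST_LOAD_FAST v,a → push 63,23. Stack: [63, 23]
BINARY_OP + → 63 + 23 = 86. Stack: [86]
LOAD_FAST b → push 35. Stack: [86, 35]
LOAD_CONST → push 2. Stack: [86, 35, 2]
BINARY_OP << → 35 << 2 = 140. Stack: [86, 140]
BINARY_OP % → 86 % 140 = 86. Stack: [86]
STORE_FAST k → k=86. Stack: []
LOAD_FAST k → push 86. Stack: [86]
LOAD_CONST → push 1. Stack: [86, 1]
BINARY_OP | → 86 | 1 = 87. Stack: [87]
LOAD_FAST_LOAD_FAST b,v → push 35,63. Stack: [87, 35, 63]
BINARY_OP * → 35 * 63 = 2205. Stack: [87, 2205]
BINARY_OP + → 87 + 2205 = 2292. Stack: [2292]
STORE_FAST y → y=2292. Stack: []
LOAD_FAST y → push 2292. Stack: [2292]
RETURN_VALUE → return 2292.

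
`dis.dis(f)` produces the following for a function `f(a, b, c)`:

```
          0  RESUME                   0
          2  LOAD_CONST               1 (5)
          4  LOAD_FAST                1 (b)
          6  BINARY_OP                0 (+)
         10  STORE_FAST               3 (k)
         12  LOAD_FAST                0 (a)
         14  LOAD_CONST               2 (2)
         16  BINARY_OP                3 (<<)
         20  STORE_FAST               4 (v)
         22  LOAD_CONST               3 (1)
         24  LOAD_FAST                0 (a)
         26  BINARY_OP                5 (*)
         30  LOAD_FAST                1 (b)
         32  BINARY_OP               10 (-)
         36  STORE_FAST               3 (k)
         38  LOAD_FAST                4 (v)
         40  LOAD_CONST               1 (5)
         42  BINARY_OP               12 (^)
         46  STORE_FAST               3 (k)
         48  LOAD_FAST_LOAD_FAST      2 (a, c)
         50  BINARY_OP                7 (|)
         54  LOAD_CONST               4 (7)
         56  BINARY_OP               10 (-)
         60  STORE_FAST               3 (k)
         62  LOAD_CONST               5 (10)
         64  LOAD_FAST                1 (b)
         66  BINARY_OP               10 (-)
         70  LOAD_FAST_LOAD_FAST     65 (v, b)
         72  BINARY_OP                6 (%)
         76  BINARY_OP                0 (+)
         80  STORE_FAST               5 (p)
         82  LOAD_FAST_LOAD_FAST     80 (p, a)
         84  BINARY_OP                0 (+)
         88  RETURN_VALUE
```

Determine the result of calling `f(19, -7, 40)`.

35

LOAD_CONST → push 5. Stack: [5]
LOAD_FAST b → push -7. Stack: [5, -7]
BINARY_OP + → 5 + -7 = -2. Stack: [-2]
STORE_FAST k → k=-2. Stack: []
LOAD_FAST a → push 19. Stack: [19]
LOAD_CONST → push 2. Stack: [19, 2]
BINARY_OP << → 19 << 2 = 76. Stack: [76]
STORE_FAST v → v=76. Stack: []
LOAD_CONST → push 1. Stack: [1]
LOAD_FAST a → push 19. Stack: [1, 19]
BINARY_OP * → 1 * 19 = 19. Stack: [19]
LOAD_FAST b → push -7. Stack: [19, -7]
BINARY_OP - → 19 - -7 = 26. Stack: [26]
STORE_FAST k → k=26. Stack: []
LOAD_FAST v → push 76. Stack: [76]
LOAD_CONST → push 5. Stack: [76, 5]
BINARY_OP ^ → 76 ^ 5 = 73. Stack: [73]
STORE_FAST k → k=73. Stack: []
LOAD_FAST_LOAD_FAST a,c → push 19,40. Stack: [19, 40]
BINARY_OP | → 19 | 40 = 59. Stack: [59]
LOAD_CONST → push 7. Stack: [59, 7]
BINARY_OP - → 59 - 7 = 52. Stack: [52]
STORE_FAST k → k=52. Stack: []
LOAD_CONST → push 10. Stack: [10]
LOAD_FAST b → push -7. Stack: [10, -7]
BINARY_OP - → 10 - -7 = 17. Stack: [17]
LOAD_FAST_LOAD_FAST v,b → push 76,-7. Stack: [17, 76, -7]
BINARY_OP % → 76 % -7 = -1. Stack: [17, -1]
BINARY_OP + → 17 + -1 = 16. Stack: [16]
STORE_FAST p → p=16. Stack: []
LOAD_FAST_LOAD_FAST p,a → push 16,19. Stack: [16, 19]
BINARY_OP + → 16 + 19 = 35. Stack: [35]
RETURN_VALUE → return 35.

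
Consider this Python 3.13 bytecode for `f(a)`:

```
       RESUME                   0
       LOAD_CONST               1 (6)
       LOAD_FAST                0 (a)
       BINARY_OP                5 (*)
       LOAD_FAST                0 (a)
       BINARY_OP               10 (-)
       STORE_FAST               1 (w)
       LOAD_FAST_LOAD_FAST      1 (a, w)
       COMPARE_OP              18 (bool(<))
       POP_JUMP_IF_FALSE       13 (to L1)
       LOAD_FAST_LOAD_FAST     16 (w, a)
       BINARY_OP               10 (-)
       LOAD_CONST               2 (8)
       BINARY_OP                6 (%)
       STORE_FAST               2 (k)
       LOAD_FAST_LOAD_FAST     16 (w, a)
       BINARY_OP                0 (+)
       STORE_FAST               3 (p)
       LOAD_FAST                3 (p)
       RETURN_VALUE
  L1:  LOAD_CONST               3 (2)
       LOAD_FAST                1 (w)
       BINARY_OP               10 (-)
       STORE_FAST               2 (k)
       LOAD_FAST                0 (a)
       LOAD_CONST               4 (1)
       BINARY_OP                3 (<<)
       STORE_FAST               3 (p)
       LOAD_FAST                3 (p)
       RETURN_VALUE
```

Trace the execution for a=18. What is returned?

LOAD_CONST → push 6. Stack: [6]
LOAD_FAST a → push 18. Stack: [6, 18]
BINARY_OP * → 6 * 18 = 108. Stack: [108]
LOAD_FAST a → push 18. Stack: [108, 18]
BINARY_OP - → 108 - 18 = 90. Stack: [90]
STORE_FAST w → w=90. Stack: []
LOAD_FAST_LOAD_FAST a,w → push 18,90. Stack: [18, 90]
COMPARE_OP bool(<) → 18 vs 90 = True. Stack: [True]
POP_JUMP_IF_FALSE → pop True; no jump. Stack: []
LOAD_FAST_LOAD_FAST w,a → push 90,18. Stack: [90, 18]
BINARY_OP - → 90 - 18 = 72. Stack: [72]
LOAD_CONST → push 8. Stack: [72, 8]
BINARY_OP % → 72 % 8 = 0. Stack: [0]
STORE_FAST k → k=0. Stack: []
LOAD_FAST_LOAD_FAST w,a → push 90,18. Stack: [90, 18]
BINARY_OP + → 90 + 18 = 108. Stack: [108]
STORE_FAST p → p=108. Stack: []
LOAD_FAST p → push 108. Stack: [108]
RETURN_VALUE → return 108.

108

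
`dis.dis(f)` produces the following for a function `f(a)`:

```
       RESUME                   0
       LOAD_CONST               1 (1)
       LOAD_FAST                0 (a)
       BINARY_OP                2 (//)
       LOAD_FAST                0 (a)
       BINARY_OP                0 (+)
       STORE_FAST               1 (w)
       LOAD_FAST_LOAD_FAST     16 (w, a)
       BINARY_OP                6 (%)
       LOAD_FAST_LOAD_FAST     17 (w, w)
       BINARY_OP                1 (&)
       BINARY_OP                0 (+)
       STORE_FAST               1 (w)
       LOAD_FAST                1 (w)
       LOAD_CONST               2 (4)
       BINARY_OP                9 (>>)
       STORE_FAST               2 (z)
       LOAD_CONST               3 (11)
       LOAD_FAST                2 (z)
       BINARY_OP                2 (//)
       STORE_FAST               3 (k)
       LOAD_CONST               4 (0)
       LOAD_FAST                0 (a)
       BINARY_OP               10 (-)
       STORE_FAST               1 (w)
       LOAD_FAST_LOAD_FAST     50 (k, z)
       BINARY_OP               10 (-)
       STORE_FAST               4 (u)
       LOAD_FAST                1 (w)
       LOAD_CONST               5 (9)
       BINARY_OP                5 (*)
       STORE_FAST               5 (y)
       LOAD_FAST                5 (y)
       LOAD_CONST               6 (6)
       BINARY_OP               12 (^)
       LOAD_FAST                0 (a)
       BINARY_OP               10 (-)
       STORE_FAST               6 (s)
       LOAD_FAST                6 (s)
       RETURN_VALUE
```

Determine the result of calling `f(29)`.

-288

LOAD_CONST → push 1. Stack: [1]
LOAD_FAST a → push 29. Stack: [1, 29]
BINARY_OP // → 1 // 29 = 0. Stack: [0]
LOAD_FAST a → push 29. Stack: [0, 29]
BINARY_OP + → 0 + 29 = 29. Stack: [29]
STORE_FAST w → w=29. Stack: []
LOAD_FAST_LOAD_FAST w,a → push 29,29. Stack: [29, 29]
BINARY_OP % → 29 % 29 = 0. Stack: [0]
LOAD_FAST_LOAD_FAST w,w → push 29,29. Stack: [0, 29, 29]
BINARY_OP & → 29 & 29 = 29. Stack: [0, 29]
BINARY_OP + → 0 + 29 = 29. Stack: [29]
STORE_FAST w → w=29. Stack: []
LOAD_FAST w → push 29. Stack: [29]
LOAD_CONST → push 4. Stack: [29, 4]
BINARY_OP >> → 29 >> 4 = 1. Stack: [1]
STORE_FAST z → z=1. Stack: []
LOAD_CONST → push 11. Stack: [11]
LOAD_FAST z → push 1. Stack: [11, 1]
BINARY_OP // → 11 // 1 = 11. Stack: [11]
STORE_FAST k → k=11. Stack: []
LOAD_CONST → push 0. Stack: [0]
LOAD_FAST a → push 29. Stack: [0, 29]
BINARY_OP - → 0 - 29 = -29. Stack: [-29]
STORE_FAST w → w=-29. Stack: []
LOAD_FAST_LOAD_FAST k,z → push 11,1. Stack: [11, 1]
BINARY_OP - → 11 - 1 = 10. Stack: [10]
STORE_FAST u → u=10. Stack: []
LOAD_FAST w → push -29. Stack: [-29]
LOAD_CONST → push 9. Stack: [-29, 9]
BINARY_OP * → -29 * 9 = -261. Stack: [-261]
STORE_FAST y → y=-261. Stack: []
LOAD_FAST y → push -261. Stack: [-261]
LOAD_CONST → push 6. Stack: [-261, 6]
BINARY_OP ^ → -261 ^ 6 = -259. Stack: [-259]
LOAD_FAST a → push 29. Stack: [-259, 29]
BINARY_OP - → -259 - 29 = -288. Stack: [-288]
STORE_FAST s → s=-288. Stack: []
LOAD_FAST s → push -288. Stack: [-288]
RETURN_VALUE → return -288.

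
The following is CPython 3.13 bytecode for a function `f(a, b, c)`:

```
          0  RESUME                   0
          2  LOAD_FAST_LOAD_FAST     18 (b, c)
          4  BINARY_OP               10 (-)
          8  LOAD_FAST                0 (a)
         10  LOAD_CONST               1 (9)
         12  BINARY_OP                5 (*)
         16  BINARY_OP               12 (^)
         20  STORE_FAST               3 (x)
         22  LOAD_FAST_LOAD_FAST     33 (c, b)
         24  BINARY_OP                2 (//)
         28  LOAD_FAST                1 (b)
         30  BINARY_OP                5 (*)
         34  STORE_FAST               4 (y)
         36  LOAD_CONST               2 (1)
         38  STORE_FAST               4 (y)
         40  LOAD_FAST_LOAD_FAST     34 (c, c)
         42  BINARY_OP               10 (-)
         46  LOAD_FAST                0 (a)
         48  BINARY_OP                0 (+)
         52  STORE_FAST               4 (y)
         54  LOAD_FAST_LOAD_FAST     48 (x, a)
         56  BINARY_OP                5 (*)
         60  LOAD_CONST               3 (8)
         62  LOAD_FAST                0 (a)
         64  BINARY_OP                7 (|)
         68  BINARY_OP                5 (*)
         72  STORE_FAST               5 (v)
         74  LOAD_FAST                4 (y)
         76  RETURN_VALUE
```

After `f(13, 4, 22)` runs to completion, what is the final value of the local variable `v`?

-17069

LOAD_FAST_LOAD_FAST b,c → push 4,22. Stack: [4, 22]
BINARY_OP - → 4 - 22 = -18. Stack: [-18]
LOAD_FAST a → push 13. Stack: [-18, 13]
LOAD_CONST → push 9. Stack: [-18, 13, 9]
BINARY_OP * → 13 * 9 = 117. Stack: [-18, 117]
BINARY_OP ^ → -18 ^ 117 = -101. Stack: [-101]
STORE_FAST x → x=-101. Stack: []
LOAD_FAST_LOAD_FAST c,b → push 22,4. Stack: [22, 4]
BINARY_OP // → 22 // 4 = 5. Stack: [5]
LOAD_FAST b → push 4. Stack: [5, 4]
BINARY_OP * → 5 * 4 = 20. Stack: [20]
STORE_FAST y → y=20. Stack: []
LOAD_CONST → push 1. Stack: [1]
STORE_FAST y → y=1. Stack: []
LOAD_FAST_LOAD_FAST c,c → push 22,22. Stack: [22, 22]
BINARY_OP - → 22 - 22 = 0. Stack: [0]
LOAD_FAST a → push 13. Stack: [0, 13]
BINARY_OP + → 0 + 13 = 13. Stack: [13]
STORE_FAST y → y=13. Stack: []
LOAD_FAST_LOAD_FAST x,a → push -101,13. Stack: [-101, 13]
BINARY_OP * → -101 * 13 = -1313. Stack: [-1313]
LOAD_CONST → push 8. Stack: [-1313, 8]
LOAD_FAST a → push 13. Stack: [-1313, 8, 13]
BINARY_OP | → 8 | 13 = 13. Stack: [-1313, 13]
BINARY_OP * → -1313 * 13 = -17069. Stack: [-17069]
STORE_FAST v → v=-17069. Stack: []
LOAD_FAST y → push 13. Stack: [13]
RETURN_VALUE → return 13.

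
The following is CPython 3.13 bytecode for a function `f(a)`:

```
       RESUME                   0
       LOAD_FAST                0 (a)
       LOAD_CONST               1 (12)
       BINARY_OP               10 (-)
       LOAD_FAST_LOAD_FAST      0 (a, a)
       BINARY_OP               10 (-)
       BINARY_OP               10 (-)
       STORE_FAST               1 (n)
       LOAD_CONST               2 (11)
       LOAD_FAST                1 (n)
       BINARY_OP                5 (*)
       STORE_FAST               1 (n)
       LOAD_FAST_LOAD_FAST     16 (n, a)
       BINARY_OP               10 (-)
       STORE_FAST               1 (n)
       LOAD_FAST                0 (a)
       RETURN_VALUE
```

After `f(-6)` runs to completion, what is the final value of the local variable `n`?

-192

LOAD_FAST a → push -6. Stack: [-6]
LOAD_CONST → push 12. Stack: [-6, 12]
BINARY_OP - → -6 - 12 = -18. Stack: [-18]
LOAD_FAST_LOAD_FAST a,a → push -6,-6. Stack: [-18, -6, -6]
BINARY_OP - → -6 - -6 = 0. Stack: [-18, 0]
BINARY_OP - → -18 - 0 = -18. Stack: [-18]
STORE_FAST n → n=-18. Stack: []
LOAD_CONST → push 11. Stack: [11]
LOAD_FAST n → push -18. Stack: [11, -18]
BINARY_OP * → 11 * -18 = -198. Stack: [-198]
STORE_FAST n → n=-198. Stack: []
LOAD_FAST_LOAD_FAST n,a → push -198,-6. Stack: [-198, -6]
BINARY_OP - → -198 - -6 = -192. Stack: [-192]
STORE_FAST n → n=-192. Stack: []
LOAD_FAST a → push -6. Stack: [-6]
RETURN_VALUE → return -6.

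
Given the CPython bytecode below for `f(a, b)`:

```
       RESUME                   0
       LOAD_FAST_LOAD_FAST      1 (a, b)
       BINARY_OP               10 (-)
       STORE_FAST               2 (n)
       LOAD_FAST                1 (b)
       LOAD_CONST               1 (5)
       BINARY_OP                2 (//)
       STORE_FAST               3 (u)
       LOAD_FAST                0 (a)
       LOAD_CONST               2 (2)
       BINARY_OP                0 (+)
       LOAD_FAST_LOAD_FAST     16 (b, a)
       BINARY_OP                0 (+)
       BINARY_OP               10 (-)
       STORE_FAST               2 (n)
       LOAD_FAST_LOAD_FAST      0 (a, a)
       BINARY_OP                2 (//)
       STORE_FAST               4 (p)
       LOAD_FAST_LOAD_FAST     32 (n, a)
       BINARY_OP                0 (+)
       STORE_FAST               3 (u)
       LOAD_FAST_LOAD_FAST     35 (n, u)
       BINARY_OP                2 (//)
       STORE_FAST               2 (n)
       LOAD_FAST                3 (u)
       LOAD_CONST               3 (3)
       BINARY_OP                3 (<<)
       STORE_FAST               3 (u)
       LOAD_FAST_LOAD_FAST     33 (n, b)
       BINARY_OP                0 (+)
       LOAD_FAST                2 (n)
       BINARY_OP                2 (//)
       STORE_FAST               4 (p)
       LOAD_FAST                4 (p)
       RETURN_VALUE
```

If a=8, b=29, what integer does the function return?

LOAD_FAST_LOAD_FAST a,b → push 8,29. Stack: [8, 29]
BINARY_OP - → 8 - 29 = -21. Stack: [-21]
STORE_FAST n → n=-21. Stack: []
LOAD_FAST b → push 29. Stack: [29]
LOAD_CONST → push 5. Stack: [29, 5]
BINARY_OP // → 29 // 5 = 5. Stack: [5]
STORE_FAST u → u=5. Stack: []
LOAD_FAST a → push 8. Stack: [8]
LOAD_CONST → push 2. Stack: [8, 2]
BINARY_OP + → 8 + 2 = 10. Stack: [10]
LOAD_FAST_LOAD_FAST b,a → push 29,8. Stack: [10, 29, 8]
BINARY_OP + → 29 + 8 = 37. Stack: [10, 37]
BINARY_OP - → 10 - 37 = -27. Stack: [-27]
STORE_FAST n → n=-27. Stack: []
LOAD_FAST_LOAD_FAST a,a → push 8,8. Stack: [8, 8]
BINARY_OP // → 8 // 8 = 1. Stack: [1]
STORE_FAST p → p=1. Stack: []
LOAD_FAST_LOAD_FAST n,a → push -27,8. Stack: [-27, 8]
BINARY_OP + → -27 + 8 = -19. Stack: [-19]
STORE_FAST u → u=-19. Stack: []
LOAD_FAST_LOAD_FAST n,u → push -27,-19. Stack: [-27, -19]
BINARY_OP // → -27 // -19 = 1. Stack: [1]
STORE_FAST n → n=1. Stack: []
LOAD_FAST u → push -19. Stack: [-19]
LOAD_CONST → push 3. Stack: [-19, 3]
BINARY_OP << → -19 << 3 = -152. Stack: [-152]
STORE_FAST u → u=-152. Stack: []
LOAD_FAST_LOAD_FAST n,b → push 1,29. Stack: [1, 29]
BINARY_OP + → 1 + 29 = 30. Stack: [30]
LOAD_FAST n → push 1. Stack: [30, 1]
BINARY_OP // → 30 // 1 = 30. Stack: [30]
STORE_FAST p → p=30. Stack: []
LOAD_FAST p → push 30. Stack: [30]
RETURN_VALUE → return 30.

30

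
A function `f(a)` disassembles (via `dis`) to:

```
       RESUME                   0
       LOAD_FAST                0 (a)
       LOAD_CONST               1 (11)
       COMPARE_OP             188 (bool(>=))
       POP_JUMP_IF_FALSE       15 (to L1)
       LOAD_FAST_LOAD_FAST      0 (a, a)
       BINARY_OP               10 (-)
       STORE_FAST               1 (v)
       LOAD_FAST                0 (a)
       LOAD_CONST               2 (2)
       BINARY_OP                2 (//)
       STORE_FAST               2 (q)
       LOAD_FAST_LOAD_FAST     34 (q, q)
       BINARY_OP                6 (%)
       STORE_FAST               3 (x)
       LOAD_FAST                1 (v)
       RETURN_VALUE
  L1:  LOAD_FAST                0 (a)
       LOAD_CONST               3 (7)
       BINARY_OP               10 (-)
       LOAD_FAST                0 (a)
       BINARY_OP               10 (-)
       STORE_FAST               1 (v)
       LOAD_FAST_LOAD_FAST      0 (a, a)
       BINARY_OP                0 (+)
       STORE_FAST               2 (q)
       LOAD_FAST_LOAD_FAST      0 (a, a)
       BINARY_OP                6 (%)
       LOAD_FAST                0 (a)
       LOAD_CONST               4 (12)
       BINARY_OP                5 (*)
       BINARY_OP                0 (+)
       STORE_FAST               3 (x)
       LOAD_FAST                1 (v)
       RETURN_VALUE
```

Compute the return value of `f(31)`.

0

LOAD_FAST a → push 31. Stack: [31]
LOAD_CONST → push 11. Stack: [31, 11]
COMPARE_OP bool(>=) → 31 vs 11 = True. Stack: [True]
POP_JUMP_IF_FALSE → pop True; no jump. Stack: []
LOAD_FAST_LOAD_FAST a,a → push 31,31. Stack: [31, 31]
BINARY_OP - → 31 - 31 = 0. Stack: [0]
STORE_FAST v → v=0. Stack: []
LOAD_FAST a → push 31. Stack: [31]
LOAD_CONST → push 2. Stack: [31, 2]
BINARY_OP // → 31 // 2 = 15. Stack: [15]
STORE_FAST q → q=15. Stack: []
LOAD_FAST_LOAD_FAST q,q → push 15,15. Stack: [15, 15]
BINARY_OP % → 15 % 15 = 0. Stack: [0]
STORE_FAST x → x=0. Stack: []
LOAD_FAST v → push 0. Stack: [0]
RETURN_VALUE → return 0.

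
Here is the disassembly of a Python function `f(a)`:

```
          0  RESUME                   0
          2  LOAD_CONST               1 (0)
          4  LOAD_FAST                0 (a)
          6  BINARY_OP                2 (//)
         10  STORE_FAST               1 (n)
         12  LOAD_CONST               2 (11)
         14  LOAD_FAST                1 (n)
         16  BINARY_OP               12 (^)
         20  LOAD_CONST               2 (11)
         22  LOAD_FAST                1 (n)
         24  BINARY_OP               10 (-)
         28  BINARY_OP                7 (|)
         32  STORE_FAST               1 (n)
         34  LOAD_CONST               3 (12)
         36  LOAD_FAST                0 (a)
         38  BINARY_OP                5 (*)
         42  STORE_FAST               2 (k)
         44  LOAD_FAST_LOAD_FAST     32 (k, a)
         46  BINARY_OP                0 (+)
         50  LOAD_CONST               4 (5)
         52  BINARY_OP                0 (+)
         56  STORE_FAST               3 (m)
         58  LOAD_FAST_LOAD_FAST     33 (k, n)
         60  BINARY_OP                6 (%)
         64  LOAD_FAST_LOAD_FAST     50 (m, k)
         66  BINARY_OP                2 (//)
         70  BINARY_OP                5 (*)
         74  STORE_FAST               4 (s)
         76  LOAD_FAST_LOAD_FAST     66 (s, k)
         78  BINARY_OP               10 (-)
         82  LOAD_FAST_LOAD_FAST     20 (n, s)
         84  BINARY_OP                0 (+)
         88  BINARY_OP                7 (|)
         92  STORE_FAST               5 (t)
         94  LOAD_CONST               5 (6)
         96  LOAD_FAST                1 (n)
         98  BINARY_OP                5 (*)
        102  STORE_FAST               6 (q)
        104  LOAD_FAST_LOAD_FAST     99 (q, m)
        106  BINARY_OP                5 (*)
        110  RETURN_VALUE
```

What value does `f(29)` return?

LOAD_CONST → push 0. Stack: [0]
LOAD_FAST a → push 29. Stack: [0, 29]
BINARY_OP // → 0 // 29 = 0. Stack: [0]
STORE_FAST n → n=0. Stack: []
LOAD_CONST → push 11. Stack: [11]
LOAD_FAST n → push 0. Stack: [11, 0]
BINARY_OP ^ → 11 ^ 0 = 11. Stack: [11]
LOAD_CONST → push 11. Stack: [11, 11]
LOAD_FAST n → push 0. Stack: [11, 11, 0]
BINARY_OP - → 11 - 0 = 11. Stack: [11, 11]
BINARY_OP | → 11 | 11 = 11. Stack: [11]
STORE_FAST n → n=11. Stack: []
LOAD_CONST → push 12. Stack: [12]
LOAD_FAST a → push 29. Stack: [12, 29]
BINARY_OP * → 12 * 29 = 348. Stack: [348]
STORE_FAST k → k=348. Stack: []
LOAD_FAST_LOAD_FAST k,a → push 348,29. Stack: [348, 29]
BINARY_OP + → 348 + 29 = 377. Stack: [377]
LOAD_CONST → push 5. Stack: [377, 5]
BINARY_OP + → 377 + 5 = 382. Stack: [382]
STORE_FAST m → m=382. Stack: []
LOAD_FAST_LOAD_FAST k,n → push 348,11. Stack: [348, 11]
BINARY_OP % → 348 % 11 = 7. Stack: [7]
LOAD_FAST_LOAD_FAST m,k → push 382,348. Stack: [7, 382, 348]
BINARY_OP // → 382 // 348 = 1. Stack: [7, 1]
BINARY_OP * → 7 * 1 = 7. Stack: [7]
STORE_FAST s → s=7. Stack: []
LOAD_FAST_LOAD_FAST s,k → push 7,348. Stack: [7, 348]
BINARY_OP - → 7 - 348 = -341. Stack: [-341]
LOAD_FAST_LOAD_FAST n,s → push 11,7. Stack: [-341, 11, 7]
BINARY_OP + → 11 + 7 = 18. Stack: [-341, 18]
BINARY_OP | → -341 | 18 = -325. Stack: [-325]
STORE_FAST t → t=-325. Stack: []
LOAD_CONST → push 6. Stack: [6]
LOAD_FAST n → push 11. Stack: [6, 11]
BINARY_OP * → 6 * 11 = 66. Stack: [66]
STORE_FAST q → q=66. Stack: []
LOAD_FAST_LOAD_FAST q,m → push 66,382. Stack: [66, 382]
BINARY_OP * → 66 * 382 = 25212. Stack: [25212]
RETURN_VALUE → return 25212.

25212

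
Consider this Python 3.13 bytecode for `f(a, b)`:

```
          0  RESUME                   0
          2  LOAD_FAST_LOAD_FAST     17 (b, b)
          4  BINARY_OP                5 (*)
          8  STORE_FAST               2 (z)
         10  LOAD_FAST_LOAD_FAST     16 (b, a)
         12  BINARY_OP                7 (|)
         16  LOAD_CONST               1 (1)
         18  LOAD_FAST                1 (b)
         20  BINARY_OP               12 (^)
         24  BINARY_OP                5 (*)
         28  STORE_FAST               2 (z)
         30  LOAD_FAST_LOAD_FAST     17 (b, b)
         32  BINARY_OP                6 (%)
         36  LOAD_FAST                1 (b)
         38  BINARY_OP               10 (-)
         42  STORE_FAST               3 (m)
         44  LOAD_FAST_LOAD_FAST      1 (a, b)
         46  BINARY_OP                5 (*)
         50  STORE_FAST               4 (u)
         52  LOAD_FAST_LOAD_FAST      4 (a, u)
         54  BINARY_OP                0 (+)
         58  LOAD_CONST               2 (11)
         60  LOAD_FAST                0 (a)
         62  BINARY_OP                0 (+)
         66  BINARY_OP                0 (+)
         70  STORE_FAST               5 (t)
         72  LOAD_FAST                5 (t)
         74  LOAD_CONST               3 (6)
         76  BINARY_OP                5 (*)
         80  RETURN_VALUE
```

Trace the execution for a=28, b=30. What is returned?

LOAD_FAST_LOAD_FAST b,b → push 30,30. Stack: [30, 30]
BINARY_OP * → 30 * 30 = 900. Stack: [900]
STORE_FAST z → z=900. Stack: []
LOAD_FAST_LOAD_FAST b,a → push 30,28. Stack: [30, 28]
BINARY_OP | → 30 | 28 = 30. Stack: [30]
LOAD_CONST → push 1. Stack: [30, 1]
LOAD_FAST b → push 30. Stack: [30, 1, 30]
BINARY_OP ^ → 1 ^ 30 = 31. Stack: [30, 31]
BINARY_OP * → 30 * 31 = 930. Stack: [930]
STORE_FAST z → z=930. Stack: []
LOAD_FAST_LOAD_FAST b,b → push 30,30. Stack: [30, 30]
BINARY_OP % → 30 % 30 = 0. Stack: [0]
LOAD_FAST b → push 30. Stack: [0, 30]
BINARY_OP - → 0 - 30 = -30. Stack: [-30]
STORE_FAST m → m=-30. Stack: []
LOAD_FAST_LOAD_FAST a,b → push 28,30. Stack: [28, 30]
BINARY_OP * → 28 * 30 = 840. Stack: [840]
STORE_FAST u → u=840. Stack: []
LOAD_FAST_LOAD_FAST a,u → push 28,840. Stack: [28, 840]
BINARY_OP + → 28 + 840 = 868. Stack: [868]
LOAD_CONST → push 11. Stack: [868, 11]
LOAD_FAST a → push 28. Stack: [868, 11, 28]
BINARY_OP + → 11 + 28 = 39. Stack: [868, 39]
BINARY_OP + → 868 + 39 = 907. Stack: [907]
STORE_FAST t → t=907. Stack: []
LOAD_FAST t → push 907. Stack: [907]
LOAD_CONST → push 6. Stack: [907, 6]
BINARY_OP * → 907 * 6 = 5442. Stack: [5442]
RETURN_VALUE → return 5442.

5442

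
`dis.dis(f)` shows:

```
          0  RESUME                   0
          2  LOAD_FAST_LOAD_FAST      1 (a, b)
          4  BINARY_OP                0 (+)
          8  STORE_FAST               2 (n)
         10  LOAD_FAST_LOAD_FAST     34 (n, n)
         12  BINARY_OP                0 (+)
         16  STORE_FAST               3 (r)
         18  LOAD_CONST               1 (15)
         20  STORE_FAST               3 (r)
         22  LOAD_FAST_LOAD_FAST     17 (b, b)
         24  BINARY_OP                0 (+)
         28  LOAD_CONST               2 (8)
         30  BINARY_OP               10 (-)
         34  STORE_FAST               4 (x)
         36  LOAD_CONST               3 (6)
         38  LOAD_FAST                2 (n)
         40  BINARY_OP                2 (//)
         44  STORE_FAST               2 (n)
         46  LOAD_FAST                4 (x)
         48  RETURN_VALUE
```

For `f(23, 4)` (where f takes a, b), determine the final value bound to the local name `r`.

15

LOAD_FAST_LOAD_FAST a,b → push 23,4. Stack: [23, 4]
BINARY_OP + → 23 + 4 = 27. Stack: [27]
STORE_FAST n → n=27. Stack: []
LOAD_FAST_LOAD_FAST n,n → push 27,27. Stack: [27, 27]
BINARY_OP + → 27 + 27 = 54. Stack: [54]
STORE_FAST r → r=54. Stack: []
LOAD_CONST → push 15. Stack: [15]
STORE_FAST r → r=15. Stack: []
LOAD_FAST_LOAD_FAST b,b → push 4,4. Stack: [4, 4]
BINARY_OP + → 4 + 4 = 8. Stack: [8]
LOAD_CONST → push 8. Stack: [8, 8]
BINARY_OP - → 8 - 8 = 0. Stack: [0]
STORE_FAST x → x=0. Stack: []
LOAD_CONST → push 6. Stack: [6]
LOAD_FAST n → push 27. Stack: [6, 27]
BINARY_OP // → 6 // 27 = 0. Stack: [0]
STORE_FAST n → n=0. Stack: []
LOAD_FAST x → push 0. Stack: [0]
RETURN_VALUE → return 0.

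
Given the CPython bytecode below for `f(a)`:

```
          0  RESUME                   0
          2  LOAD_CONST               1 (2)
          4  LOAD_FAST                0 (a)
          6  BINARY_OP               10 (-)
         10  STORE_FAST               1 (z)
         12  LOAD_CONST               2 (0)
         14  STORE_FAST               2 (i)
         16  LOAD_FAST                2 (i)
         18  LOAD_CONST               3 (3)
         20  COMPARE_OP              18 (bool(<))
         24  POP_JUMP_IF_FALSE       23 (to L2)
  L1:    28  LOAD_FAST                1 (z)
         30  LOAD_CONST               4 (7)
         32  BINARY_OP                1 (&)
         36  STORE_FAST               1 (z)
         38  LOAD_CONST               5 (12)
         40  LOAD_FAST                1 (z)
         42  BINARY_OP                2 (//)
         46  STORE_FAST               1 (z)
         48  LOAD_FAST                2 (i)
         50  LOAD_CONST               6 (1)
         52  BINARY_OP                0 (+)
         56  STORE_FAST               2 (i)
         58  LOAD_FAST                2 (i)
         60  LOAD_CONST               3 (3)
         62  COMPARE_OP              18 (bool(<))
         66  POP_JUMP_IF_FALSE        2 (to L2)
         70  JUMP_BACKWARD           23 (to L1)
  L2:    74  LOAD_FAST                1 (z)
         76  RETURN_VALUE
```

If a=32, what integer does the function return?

LOAD_CONST → push 2. Stack: [2]
LOAD_FAST a → push 32. Stack: [2, 32]
BINARY_OP - → 2 - 32 = -30. Stack: [-30]
STORE_FAST z → z=-30. Stack: []
LOAD_CONST → push 0. Stack: [0]
STORE_FAST i → i=0. Stack: []
LOAD_FAST i → push 0. Stack: [0]
LOAD_CONST → push 3. Stack: [0, 3]
COMPARE_OP bool(<) → 0 vs 3 = True. Stack: [True]
POP_JUMP_IF_FALSE → pop True; no jump. Stack: []
LOAD_FAST z → push -30. Stack: [-30]
LOAD_CONST → push 7. Stack: [-30, 7]
BINARY_OP & → -30 & 7 = 2. Stack: [2]
STORE_FAST z → z=2. Stack: []
LOAD_CONST → push 12. Stack: [12]
LOAD_FAST z → push 2. Stack: [12, 2]
BINARY_OP // → 12 // 2 = 6. Stack: [6]
STORE_FAST z → z=6. Stack: []
LOAD_FAST i → push 0. Stack: [0]
LOAD_CONST → push 1. Stack: [0, 1]
BINARY_OP + → 0 + 1 = 1. Stack: [1]
STORE_FAST i → i=1. Stack: []
LOAD_FAST i → push 1. Stack: [1]
LOAD_CONST → push 3. Stack: [1, 3]
COMPARE_OP bool(<) → 1 vs 3 = True. Stack: [True]
POP_JUMP_IF_FALSE → pop True; no jump. Stack: []
LOAD_FAST z → push 6. Stack: [6]
LOAD_CONST → push 7. Stack: [6, 7]
BINARY_OP & → 6 & 7 = 6. Stack: [6]
STORE_FAST z → z=6. Stack: []
LOAD_CONST → push 12. Stack: [12]
LOAD_FAST z → push 6. Stack: [12, 6]
BINARY_OP // → 12 // 6 = 2. Stack: [2]
STORE_FAST z → z=2. Stack: []
LOAD_FAST i → push 1. Stack: [1]
LOAD_CONST → push 1. Stack: [1, 1]
BINARY_OP + → 1 + 1 = 2. Stack: [2]
STORE_FAST i → i=2. Stack: []
LOAD_FAST i → push 2. Stack: [2]
LOAD_CONST → push 3. Stack: [2, 3]
COMPARE_OP bool(<) → 2 vs 3 = True. Stack: [True]
POP_JUMP_IF_FALSE → pop True; no jump. Stack: []
LOAD_FAST z → push 2. Stack: [2]
LOAD_CONST → push 7. Stack: [2, 7]
BINARY_OP & → 2 & 7 = 2. Stack: [2]
STORE_FAST z → z=2. Stack: []
LOAD_CONST → push 12. Stack: [12]
LOAD_FAST z → push 2. Stack: [12, 2]
BINARY_OP // → 12 // 2 = 6. Stack: [6]
STORE_FAST z → z=6. Stack: []
LOAD_FAST i → push 2. Stack: [2]
LOAD_CONST → push 1. Stack: [2, 1]
BINARY_OP + → 2 + 1 = 3. Stack: [3]
STORE_FAST i → i=3. Stack: []
LOAD_FAST i → push 3. Stack: [3]
LOAD_CONST → push 3. Stack: [3, 3]
COMPARE_OP bool(<) → 3 vs 3 = False. Stack: [False]
POP_JUMP_IF_FALSE → pop False; jump. Stack: []
LOAD_FAST z → push 6. Stack: [6]
RETURN_VALUE → return 6.

6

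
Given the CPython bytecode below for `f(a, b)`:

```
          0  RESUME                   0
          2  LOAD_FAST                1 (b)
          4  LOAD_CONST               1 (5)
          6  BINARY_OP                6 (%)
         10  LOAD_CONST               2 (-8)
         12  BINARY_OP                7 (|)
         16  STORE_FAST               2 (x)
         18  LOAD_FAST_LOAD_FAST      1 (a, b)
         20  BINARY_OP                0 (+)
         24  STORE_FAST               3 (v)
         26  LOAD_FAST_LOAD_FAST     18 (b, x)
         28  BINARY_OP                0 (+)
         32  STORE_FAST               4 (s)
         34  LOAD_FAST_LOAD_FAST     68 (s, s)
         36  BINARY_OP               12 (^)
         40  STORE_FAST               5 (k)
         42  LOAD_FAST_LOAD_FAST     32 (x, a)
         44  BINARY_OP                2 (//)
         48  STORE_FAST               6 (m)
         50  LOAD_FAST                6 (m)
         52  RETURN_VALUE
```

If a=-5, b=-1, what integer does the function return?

0

LOAD_FAST b → push -1. Stack: [-1]
LOAD_CONST → push 5. Stack: [-1, 5]
BINARY_OP % → -1 % 5 = 4. Stack: [4]
LOAD_CONST → push -8. Stack: [4, -8]
BINARY_OP | → 4 | -8 = -4. Stack: [-4]
STORE_FAST x → x=-4. Stack: []
LOAD_FAST_LOAD_FAST a,b → push -5,-1. Stack: [-5, -1]
BINARY_OP + → -5 + -1 = -6. Stack: [-6]
STORE_FAST v → v=-6. Stack: []
LOAD_FAST_LOAD_FAST b,x → push -1,-4. Stack: [-1, -4]
BINARY_OP + → -1 + -4 = -5. Stack: [-5]
STORE_FAST s → s=-5. Stack: []
LOAD_FAST_LOAD_FAST s,s → push -5,-5. Stack: [-5, -5]
BINARY_OP ^ → -5 ^ -5 = 0. Stack: [0]
STORE_FAST k → k=0. Stack: []
LOAD_FAST_LOAD_FAST x,a → push -4,-5. Stack: [-4, -5]
BINARY_OP // → -4 // -5 = 0. Stack: [0]
STORE_FAST m → m=0. Stack: []
LOAD_FAST m → push 0. Stack: [0]
RETURN_VALUE → return 0.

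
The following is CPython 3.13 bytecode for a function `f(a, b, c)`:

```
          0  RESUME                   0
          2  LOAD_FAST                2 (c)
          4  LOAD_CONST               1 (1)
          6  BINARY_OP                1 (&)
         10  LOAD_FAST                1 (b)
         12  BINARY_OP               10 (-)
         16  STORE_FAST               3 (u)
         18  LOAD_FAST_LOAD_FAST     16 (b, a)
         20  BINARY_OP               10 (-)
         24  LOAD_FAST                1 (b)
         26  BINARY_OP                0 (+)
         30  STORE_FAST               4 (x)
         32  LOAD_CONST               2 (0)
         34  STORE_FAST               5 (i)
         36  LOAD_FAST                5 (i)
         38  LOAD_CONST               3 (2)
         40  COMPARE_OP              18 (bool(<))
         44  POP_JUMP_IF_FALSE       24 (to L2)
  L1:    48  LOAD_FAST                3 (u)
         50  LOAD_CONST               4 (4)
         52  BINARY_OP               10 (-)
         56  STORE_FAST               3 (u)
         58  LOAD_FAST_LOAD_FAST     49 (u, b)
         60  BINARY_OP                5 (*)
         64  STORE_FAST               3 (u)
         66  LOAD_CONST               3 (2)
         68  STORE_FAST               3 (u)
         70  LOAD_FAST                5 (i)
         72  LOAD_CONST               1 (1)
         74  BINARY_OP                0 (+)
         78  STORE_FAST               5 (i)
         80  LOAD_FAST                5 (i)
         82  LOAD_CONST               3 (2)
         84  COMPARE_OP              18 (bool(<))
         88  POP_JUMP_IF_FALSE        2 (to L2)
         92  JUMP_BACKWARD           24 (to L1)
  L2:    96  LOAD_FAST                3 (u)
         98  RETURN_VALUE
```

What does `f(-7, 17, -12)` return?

2

LOAD_FAST c → push -12. Stack: [-12]
LOAD_CONST → push 1. Stack: [-12, 1]
BINARY_OP & → -12 & 1 = 0. Stack: [0]
LOAD_FAST b → push 17. Stack: [0, 17]
BINARY_OP - → 0 - 17 = -17. Stack: [-17]
STORE_FAST u → u=-17. Stack: []
LOAD_FAST_LOAD_FAST b,a → push 17,-7. Stack: [17, -7]
BINARY_OP - → 17 - -7 = 24. Stack: [24]
LOAD_FAST b → push 17. Stack: [24, 17]
BINARY_OP + → 24 + 17 = 41. Stack: [41]
STORE_FAST x → x=41. Stack: []
LOAD_CONST → push 0. Stack: [0]
STORE_FAST i → i=0. Stack: []
LOAD_FAST i → push 0. Stack: [0]
LOAD_CONST → push 2. Stack: [0, 2]
COMPARE_OP bool(<) → 0 vs 2 = True. Stack: [True]
POP_JUMP_IF_FALSE → pop True; no jump. Stack: []
LOAD_FAST u → push -17. Stack: [-17]
LOAD_CONST → push 4. Stack: [-17, 4]
BINARY_OP - → -17 - 4 = -21. Stack: [-21]
STORE_FAST u → u=-21. Stack: []
LOAD_FAST_LOAD_FAST u,b → push -21,17. Stack: [-21, 17]
BINARY_OP * → -21 * 17 = -357. Stack: [-357]
STORE_FAST u → u=-357. Stack: []
LOAD_CONST → push 2. Stack: [2]
STORE_FAST u → u=2. Stack: []
LOAD_FAST i → push 0. Stack: [0]
LOAD_CONST → push 1. Stack: [0, 1]
BINARY_OP + → 0 + 1 = 1. Stack: [1]
STORE_FAST i → i=1. Stack: []
LOAD_FAST i → push 1. Stack: [1]
LOAD_CONST → push 2. Stack: [1, 2]
COMPARE_OP bool(<) → 1 vs 2 = True. Stack: [True]
POP_JUMP_IF_FALSE → pop True; no jump. Stack: []
LOAD_FAST u → push 2. Stack: [2]
LOAD_CONST → push 4. Stack: [2, 4]
BINARY_OP - → 2 - 4 = -2. Stack: [-2]
STORE_FAST u → u=-2. Stack: []
LOAD_FAST_LOAD_FAST u,b → push -2,17. Stack: [-2, 17]
BINARY_OP * → -2 * 17 = -34. Stack: [-34]
STORE_FAST u → u=-34. Stack: []
LOAD_CONST → push 2. Stack: [2]
STORE_FAST u → u=2. Stack: []
LOAD_FAST i → push 1. Stack: [1]
LOAD_CONST → push 1. Stack: [1, 1]
BINARY_OP + → 1 + 1 = 2. Stack: [2]
STORE_FAST i → i=2. Stack: []
LOAD_FAST i → push 2. Stack: [2]
LOAD_CONST → push 2. Stack: [2, 2]
COMPARE_OP bool(<) → 2 vs 2 = False. Stack: [False]
POP_JUMP_IF_FALSE → pop False; jump. Stack: []
LOAD_FAST u → push 2. Stack: [2]
RETURN_VALUE → return 2.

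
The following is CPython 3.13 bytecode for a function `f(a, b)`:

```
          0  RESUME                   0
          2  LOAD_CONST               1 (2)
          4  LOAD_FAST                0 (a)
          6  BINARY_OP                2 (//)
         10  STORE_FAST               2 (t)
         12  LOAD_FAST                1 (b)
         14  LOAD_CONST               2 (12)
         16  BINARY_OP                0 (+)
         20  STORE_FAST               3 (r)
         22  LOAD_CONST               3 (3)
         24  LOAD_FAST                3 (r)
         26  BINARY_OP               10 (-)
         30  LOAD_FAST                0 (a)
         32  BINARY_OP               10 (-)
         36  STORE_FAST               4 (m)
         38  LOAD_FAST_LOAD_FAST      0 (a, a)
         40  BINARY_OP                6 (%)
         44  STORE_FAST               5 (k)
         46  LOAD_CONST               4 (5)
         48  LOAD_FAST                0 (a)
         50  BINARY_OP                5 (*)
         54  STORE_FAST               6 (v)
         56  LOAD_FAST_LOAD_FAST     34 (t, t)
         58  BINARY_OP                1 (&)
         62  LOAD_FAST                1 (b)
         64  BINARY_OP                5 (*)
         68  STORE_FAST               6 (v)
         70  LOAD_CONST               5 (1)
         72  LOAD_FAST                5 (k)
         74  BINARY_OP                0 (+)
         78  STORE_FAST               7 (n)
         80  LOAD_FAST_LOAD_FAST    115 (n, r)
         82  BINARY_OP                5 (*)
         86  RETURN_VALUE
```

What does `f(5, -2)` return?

LOAD_CONST → push 2. Stack: [2]
LOAD_FAST a → push 5. Stack: [2, 5]
BINARY_OP // → 2 // 5 = 0. Stack: [0]
STORE_FAST t → t=0. Stack: []
LOAD_FAST b → push -2. Stack: [-2]
LOAD_CONST → push 12. Stack: [-2, 12]
BINARY_OP + → -2 + 12 = 10. Stack: [10]
STORE_FAST r → r=10. Stack: []
LOAD_CONST → push 3. Stack: [3]
LOAD_FAST r → push 10. Stack: [3, 10]
BINARY_OP - → 3 - 10 = -7. Stack: [-7]
LOAD_FAST a → push 5. Stack: [-7, 5]
BINARY_OP - → -7 - 5 = -12. Stack: [-12]
STORE_FAST m → m=-12. Stack: []
LOAD_FAST_LOAD_FAST a,a → push 5,5. Stack: [5, 5]
BINARY_OP % → 5 % 5 = 0. Stack: [0]
STORE_FAST k → k=0. Stack: []
LOAD_CONST → push 5. Stack: [5]
LOAD_FAST a → push 5. Stack: [5, 5]
BINARY_OP * → 5 * 5 = 25. Stack: [25]
STORE_FAST v → v=25. Stack: []
LOAD_FAST_LOAD_FAST t,t → push 0,0. Stack: [0, 0]
BINARY_OP & → 0 & 0 = 0. Stack: [0]
LOAD_FAST b → push -2. Stack: [0, -2]
BINARY_OP * → 0 * -2 = 0. Stack: [0]
STORE_FAST v → v=0. Stack: []
LOAD_CONST → push 1. Stack: [1]
LOAD_FAST k → push 0. Stack: [1, 0]
BINARY_OP + → 1 + 0 = 1. Stack: [1]
STORE_FAST n → n=1. Stack: []
LOAD_FAST_LOAD_FAST n,r → push 1,10. Stack: [1, 10]
BINARY_OP * → 1 * 10 = 10. Stack: [10]
RETURN_VALUE → return 10.

10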